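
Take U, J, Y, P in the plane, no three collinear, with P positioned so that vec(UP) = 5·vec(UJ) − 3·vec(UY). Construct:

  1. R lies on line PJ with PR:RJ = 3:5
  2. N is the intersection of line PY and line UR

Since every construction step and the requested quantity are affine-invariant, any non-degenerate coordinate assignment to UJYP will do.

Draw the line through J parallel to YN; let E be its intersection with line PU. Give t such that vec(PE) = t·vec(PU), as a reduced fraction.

Work in coordinates with U = (0, 0), J = (1, 0), Y = (0, 1), P = (5, -3).
1. R lies on line PJ with PR:RJ = 3:5 ⇒ R = (7/2, -15/8)
2. N is the intersection of line PY and line UR ⇒ N = (140/37, -75/37)
through J parallel to YN: direction (140/37, -112/37); meets PU at E = (4, -12/5)
E = P + t·(U−P) with t = 1/5

t = 1/5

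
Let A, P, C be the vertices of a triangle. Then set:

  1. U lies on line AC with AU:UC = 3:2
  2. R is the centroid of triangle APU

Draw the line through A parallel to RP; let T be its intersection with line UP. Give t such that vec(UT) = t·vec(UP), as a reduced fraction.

Choose coordinates A = (0, 0), P = (1, 0), C = (0, 1).
1. U lies on line AC with AU:UC = 3:2 ⇒ U = (0, 3/5)
2. R is the centroid of triangle APU ⇒ R = (1/3, 1/5)
through A parallel to RP: direction (2/3, -1/5); meets UP at T = (2, -3/5)
T = U + t·(P−U) with t = 2

t = 2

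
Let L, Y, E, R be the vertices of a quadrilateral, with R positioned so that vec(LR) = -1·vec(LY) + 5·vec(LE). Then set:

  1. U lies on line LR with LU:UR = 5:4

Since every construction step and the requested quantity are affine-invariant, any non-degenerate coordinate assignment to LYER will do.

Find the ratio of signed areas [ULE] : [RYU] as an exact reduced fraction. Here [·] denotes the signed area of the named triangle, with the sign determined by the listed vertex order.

Assign L = (0, 0), Y = (1, 0), E = (0, 1), R = (-1, 5) — the answer is frame-independent, so this choice is without loss of generality.
1. U lies on line LR with LU:UR = 5:4 ⇒ U = (-5/9, 25/9)
2·[ULE] = 5/9, 2·[RYU] = -20/9
[ULE]:[RYU] = 5/9:-20/9 = -1/4

[ULE]:[RYU] = -1/4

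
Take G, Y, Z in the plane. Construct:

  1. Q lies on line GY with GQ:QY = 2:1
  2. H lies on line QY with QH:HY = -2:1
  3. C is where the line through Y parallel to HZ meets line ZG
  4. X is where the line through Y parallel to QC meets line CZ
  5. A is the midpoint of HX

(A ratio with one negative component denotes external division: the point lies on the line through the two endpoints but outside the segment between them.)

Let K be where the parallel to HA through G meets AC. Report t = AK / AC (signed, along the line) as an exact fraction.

Set G = (0, 0), Y = (1, 0), Z = (0, 1); any affine frame gives the same invariant.
1. Q lies on line GY with GQ:QY = 2:1 ⇒ Q = (2/3, 0)
2. H lies on line QY with QH:HY = -2:1 ⇒ H = (4/3, 0)
3. C is where the line through Y parallel to HZ meets line ZG ⇒ C = (0, 3/4)
4. X is where the line through Y parallel to QC meets line CZ ⇒ X = (0, 9/8)
5. A is the midpoint of HX ⇒ A = (2/3, 9/16)
through G parallel to HA: direction (-2/3, 9/16); meets AC at K = (-4/3, 9/8)
K = A + t·(C−A) with t = 3

t = 3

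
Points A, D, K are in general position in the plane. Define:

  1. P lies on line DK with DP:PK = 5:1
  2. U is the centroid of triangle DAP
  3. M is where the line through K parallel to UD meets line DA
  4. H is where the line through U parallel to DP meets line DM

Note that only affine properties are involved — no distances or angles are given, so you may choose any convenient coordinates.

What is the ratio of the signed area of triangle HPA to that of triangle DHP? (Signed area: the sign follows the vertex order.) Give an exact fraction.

[HPA]:[DHP] = -2

Choose coordinates A = (0, 0), D = (1, 0), K = (0, 1).
1. P lies on line DK with DP:PK = 5:1 ⇒ P = (1/6, 5/6)
2. U is the centroid of triangle DAP ⇒ U = (7/18, 5/18)
3. M is where the line through K parallel to UD meets line DA ⇒ M = (11/5, 0)
4. H is where the line through U parallel to DP meets line DM ⇒ H = (2/3, 0)
2·[HPA] = 5/9, 2·[DHP] = -5/18
[HPA]:[DHP] = 5/9:-5/18 = -2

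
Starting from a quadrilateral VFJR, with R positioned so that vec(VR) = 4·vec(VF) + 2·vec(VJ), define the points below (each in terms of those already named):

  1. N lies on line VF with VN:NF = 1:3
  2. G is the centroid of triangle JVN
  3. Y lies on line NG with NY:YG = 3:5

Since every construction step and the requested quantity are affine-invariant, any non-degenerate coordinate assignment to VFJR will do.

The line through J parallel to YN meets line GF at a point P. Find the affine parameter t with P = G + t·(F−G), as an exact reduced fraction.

Assign V = (0, 0), F = (1, 0), J = (0, 1), R = (4, 2) — the answer is frame-independent, so this choice is without loss of generality.
1. N lies on line VF with VN:NF = 1:3 ⇒ N = (1/4, 0)
2. G is the centroid of triangle JVN ⇒ G = (1/12, 1/3)
3. Y lies on line NG with NY:YG = 3:5 ⇒ Y = (3/16, 1/8)
through J parallel to YN: direction (1/16, -1/8); meets GF at P = (7/18, 2/9)
P = G + t·(F−G) with t = 1/3

t = 1/3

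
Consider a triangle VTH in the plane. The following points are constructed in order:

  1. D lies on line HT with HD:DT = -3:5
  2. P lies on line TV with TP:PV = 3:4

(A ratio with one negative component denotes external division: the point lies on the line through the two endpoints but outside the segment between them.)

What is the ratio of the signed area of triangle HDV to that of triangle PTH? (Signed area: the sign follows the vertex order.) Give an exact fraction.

[HDV]:[PTH] = 7/2

Work in coordinates with V = (0, 0), T = (1, 0), H = (0, 1).
1. D lies on line HT with HD:DT = -3:5 ⇒ D = (-3/2, 5/2)
2. P lies on line TV with TP:PV = 3:4 ⇒ P = (4/7, 0)
2·[HDV] = 3/2, 2·[PTH] = 3/7
[HDV]:[PTH] = 3/2:3/7 = 7/2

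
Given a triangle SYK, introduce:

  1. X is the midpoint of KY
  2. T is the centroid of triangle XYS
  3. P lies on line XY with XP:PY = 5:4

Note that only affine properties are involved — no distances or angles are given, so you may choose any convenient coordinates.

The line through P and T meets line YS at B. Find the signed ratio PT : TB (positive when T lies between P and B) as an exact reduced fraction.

PT:TB = 1/3

Assign S = (0, 0), Y = (1, 0), K = (0, 1) — the answer is frame-independent, so this choice is without loss of generality.
1. X is the midpoint of KY ⇒ X = (1/2, 1/2)
2. T is the centroid of triangle XYS ⇒ T = (1/2, 1/6)
3. P lies on line XY with XP:PY = 5:4 ⇒ P = (7/9, 2/9)
line PT meets YS at B = (-1/3, 0)
T = P + t·(B−P) with t = 1/4, so PT:TB = 1/4:3/4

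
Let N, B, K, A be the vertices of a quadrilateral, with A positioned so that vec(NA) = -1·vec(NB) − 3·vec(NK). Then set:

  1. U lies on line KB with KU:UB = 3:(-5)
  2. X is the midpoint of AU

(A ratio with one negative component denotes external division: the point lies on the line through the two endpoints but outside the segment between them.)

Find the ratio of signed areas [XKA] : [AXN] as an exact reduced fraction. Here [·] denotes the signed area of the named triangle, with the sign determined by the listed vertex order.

[XKA]:[AXN] = 15/14

Assign N = (0, 0), B = (1, 0), K = (0, 1), A = (-1, -3) — the answer is frame-independent, so this choice is without loss of generality.
1. U lies on line KB with KU:UB = 3:(-5) ⇒ U = (-3/2, 5/2)
2. X is the midpoint of AU ⇒ X = (-5/4, -1/4)
2·[XKA] = -15/4, 2·[AXN] = -7/2
[XKA]:[AXN] = -15/4:-7/2 = 15/14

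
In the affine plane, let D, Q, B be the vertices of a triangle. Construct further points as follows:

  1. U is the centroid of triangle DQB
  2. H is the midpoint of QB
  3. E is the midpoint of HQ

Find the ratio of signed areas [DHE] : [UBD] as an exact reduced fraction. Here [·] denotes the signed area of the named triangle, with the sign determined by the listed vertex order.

[DHE]:[UBD] = -3/4

Choose coordinates D = (0, 0), Q = (1, 0), B = (0, 1).
1. U is the centroid of triangle DQB ⇒ U = (1/3, 1/3)
2. H is the midpoint of QB ⇒ H = (1/2, 1/2)
3. E is the midpoint of HQ ⇒ E = (3/4, 1/4)
2·[DHE] = -1/4, 2·[UBD] = 1/3
[DHE]:[UBD] = -1/4:1/3 = -3/4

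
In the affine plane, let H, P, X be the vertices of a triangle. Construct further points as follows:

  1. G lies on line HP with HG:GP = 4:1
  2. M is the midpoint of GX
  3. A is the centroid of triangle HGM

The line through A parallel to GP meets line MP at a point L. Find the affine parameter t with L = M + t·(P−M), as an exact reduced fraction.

t = 2/3

Choose coordinates H = (0, 0), P = (1, 0), X = (0, 1).
1. G lies on line HP with HG:GP = 4:1 ⇒ G = (4/5, 0)
2. M is the midpoint of GX ⇒ M = (2/5, 1/2)
3. A is the centroid of triangle HGM ⇒ A = (2/5, 1/6)
through A parallel to GP: direction (1/5, 0); meets MP at L = (4/5, 1/6)
L = M + t·(P−M) with t = 2/3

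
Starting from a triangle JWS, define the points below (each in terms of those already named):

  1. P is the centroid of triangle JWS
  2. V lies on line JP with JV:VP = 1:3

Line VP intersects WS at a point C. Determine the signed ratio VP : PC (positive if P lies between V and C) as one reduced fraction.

VP:PC = 3/2

Choose coordinates J = (0, 0), W = (1, 0), S = (0, 1).
1. P is the centroid of triangle JWS ⇒ P = (1/3, 1/3)
2. V lies on line JP with JV:VP = 1:3 ⇒ V = (1/12, 1/12)
line VP meets WS at C = (1/2, 1/2)
P = V + t·(C−V) with t = 3/5, so VP:PC = 3/5:2/5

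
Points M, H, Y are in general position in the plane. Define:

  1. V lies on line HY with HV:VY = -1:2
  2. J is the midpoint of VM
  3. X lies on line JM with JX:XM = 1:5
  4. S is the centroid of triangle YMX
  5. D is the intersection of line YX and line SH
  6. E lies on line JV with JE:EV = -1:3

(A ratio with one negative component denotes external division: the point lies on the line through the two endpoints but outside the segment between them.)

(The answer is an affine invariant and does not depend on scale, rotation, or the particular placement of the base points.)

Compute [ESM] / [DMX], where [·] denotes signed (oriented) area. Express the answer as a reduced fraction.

Set M = (0, 0), H = (1, 0), Y = (0, 1); any affine frame gives the same invariant.
1. V lies on line HY with HV:VY = -1:2 ⇒ V = (2, -1)
2. J is the midpoint of VM ⇒ J = (1, -1/2)
3. X lies on line JM with JX:XM = 1:5 ⇒ X = (5/6, -5/12)
4. S is the centroid of triangle YMX ⇒ S = (5/18, 7/36)
5. D is the intersection of line YX and line SH ⇒ D = (95/186, 49/372)
6. E lies on line JV with JE:EV = -1:3 ⇒ E = (1/2, -1/4)
2·[ESM] = 1/6, 2·[DMX] = 10/31
[ESM]:[DMX] = 1/6:10/31 = 31/60

[ESM]:[DMX] = 31/60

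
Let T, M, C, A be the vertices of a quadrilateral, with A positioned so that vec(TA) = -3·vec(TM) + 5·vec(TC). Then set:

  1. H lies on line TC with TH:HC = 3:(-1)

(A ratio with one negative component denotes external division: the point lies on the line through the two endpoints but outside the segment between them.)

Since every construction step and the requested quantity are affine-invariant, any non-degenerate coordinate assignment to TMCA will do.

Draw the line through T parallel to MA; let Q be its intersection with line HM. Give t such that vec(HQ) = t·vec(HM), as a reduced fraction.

t = 6

Choose coordinates T = (0, 0), M = (1, 0), C = (0, 1), A = (-3, 5).
1. H lies on line TC with TH:HC = 3:(-1) ⇒ H = (0, 3/2)
through T parallel to MA: direction (-4, 5); meets HM at Q = (6, -15/2)
Q = H + t·(M−H) with t = 6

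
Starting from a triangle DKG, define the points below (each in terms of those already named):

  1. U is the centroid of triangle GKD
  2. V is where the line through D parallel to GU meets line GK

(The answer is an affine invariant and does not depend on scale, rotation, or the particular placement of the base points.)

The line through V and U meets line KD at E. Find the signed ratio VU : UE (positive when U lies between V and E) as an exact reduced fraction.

Assign D = (0, 0), K = (1, 0), G = (0, 1) — the answer is frame-independent, so this choice is without loss of generality.
1. U is the centroid of triangle GKD ⇒ U = (1/3, 1/3)
2. V is where the line through D parallel to GU meets line GK ⇒ V = (-1, 2)
line VU meets KD at E = (3/5, 0)
U = V + t·(E−V) with t = 5/6, so VU:UE = 5/6:1/6

VU:UE = 5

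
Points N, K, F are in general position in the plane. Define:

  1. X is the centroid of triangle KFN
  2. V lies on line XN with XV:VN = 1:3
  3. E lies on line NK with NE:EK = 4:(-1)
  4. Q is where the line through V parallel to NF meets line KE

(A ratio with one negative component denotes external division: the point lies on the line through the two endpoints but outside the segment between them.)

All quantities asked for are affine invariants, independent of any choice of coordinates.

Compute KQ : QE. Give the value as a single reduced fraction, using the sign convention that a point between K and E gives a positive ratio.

Work in coordinates with N = (0, 0), K = (1, 0), F = (0, 1).
1. X is the centroid of triangle KFN ⇒ X = (1/3, 1/3)
2. V lies on line XN with XV:VN = 1:3 ⇒ V = (1/4, 1/4)
3. E lies on line NK with NE:EK = 4:(-1) ⇒ E = (4/3, 0)
4. Q is where the line through V parallel to NF meets line KE ⇒ Q = (1/4, 0)
Q = K + t·(E−K) with t = -9/4, so KQ:QE = t:(1−t) = -9/4:13/4

KQ:QE = -9/13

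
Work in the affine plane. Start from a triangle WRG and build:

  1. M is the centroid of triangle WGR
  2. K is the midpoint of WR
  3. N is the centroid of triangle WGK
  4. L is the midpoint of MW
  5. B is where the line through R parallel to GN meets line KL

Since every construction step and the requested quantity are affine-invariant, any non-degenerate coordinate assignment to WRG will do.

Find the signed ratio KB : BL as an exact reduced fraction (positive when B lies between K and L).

KB:BL = -12/19

Set W = (0, 0), R = (1, 0), G = (0, 1); any affine frame gives the same invariant.
1. M is the centroid of triangle WGR ⇒ M = (1/3, 1/3)
2. K is the midpoint of WR ⇒ K = (1/2, 0)
3. N is the centroid of triangle WGK ⇒ N = (1/6, 1/3)
4. L is the midpoint of MW ⇒ L = (1/6, 1/6)
5. B is where the line through R parallel to GN meets line KL ⇒ B = (15/14, -2/7)
B = K + t·(L−K) with t = -12/7, so KB:BL = t:(1−t) = -12/7:19/7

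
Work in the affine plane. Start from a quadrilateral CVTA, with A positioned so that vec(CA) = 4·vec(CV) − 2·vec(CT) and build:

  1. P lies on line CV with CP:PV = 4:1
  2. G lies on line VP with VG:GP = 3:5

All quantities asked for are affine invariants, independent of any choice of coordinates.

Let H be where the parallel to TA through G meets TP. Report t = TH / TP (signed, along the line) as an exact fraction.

t = 49/64

Set C = (0, 0), V = (1, 0), T = (0, 1), A = (4, -2); any affine frame gives the same invariant.
1. P lies on line CV with CP:PV = 4:1 ⇒ P = (4/5, 0)
2. G lies on line VP with VG:GP = 3:5 ⇒ G = (37/40, 0)
through G parallel to TA: direction (4, -3); meets TP at H = (49/80, 15/64)
H = T + t·(P−T) with t = 49/64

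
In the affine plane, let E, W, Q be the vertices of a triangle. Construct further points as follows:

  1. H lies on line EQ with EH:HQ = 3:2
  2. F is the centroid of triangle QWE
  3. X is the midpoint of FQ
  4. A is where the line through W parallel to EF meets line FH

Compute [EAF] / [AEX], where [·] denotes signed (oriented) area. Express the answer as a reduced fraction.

Work in coordinates with E = (0, 0), W = (1, 0), Q = (0, 1).
1. H lies on line EQ with EH:HQ = 3:2 ⇒ H = (0, 3/5)
2. F is the centroid of triangle QWE ⇒ F = (1/3, 1/3)
3. X is the midpoint of FQ ⇒ X = (1/6, 2/3)
4. A is where the line through W parallel to EF meets line FH ⇒ A = (8/9, -1/9)
2·[EAF] = 1/3, 2·[AEX] = -11/18
[EAF]:[AEX] = 1/3:-11/18 = -6/11

[EAF]:[AEX] = -6/11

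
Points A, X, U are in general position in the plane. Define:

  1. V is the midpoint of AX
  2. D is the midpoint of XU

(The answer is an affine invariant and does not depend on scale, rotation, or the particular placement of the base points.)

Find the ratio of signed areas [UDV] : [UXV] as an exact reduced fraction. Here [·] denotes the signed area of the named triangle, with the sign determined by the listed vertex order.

[UDV]:[UXV] = 1/2

Assign A = (0, 0), X = (1, 0), U = (0, 1) — the answer is frame-independent, so this choice is without loss of generality.
1. V is the midpoint of AX ⇒ V = (1/2, 0)
2. D is the midpoint of XU ⇒ D = (1/2, 1/2)
2·[UDV] = -1/4, 2·[UXV] = -1/2
[UDV]:[UXV] = -1/4:-1/2 = 1/2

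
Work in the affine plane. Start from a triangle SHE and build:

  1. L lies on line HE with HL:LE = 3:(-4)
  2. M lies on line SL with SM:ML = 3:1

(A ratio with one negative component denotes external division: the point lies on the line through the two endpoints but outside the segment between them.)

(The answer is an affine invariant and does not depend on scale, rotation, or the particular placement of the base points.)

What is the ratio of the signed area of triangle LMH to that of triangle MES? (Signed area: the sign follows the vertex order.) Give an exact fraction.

[LMH]:[MES] = -1/4

Choose coordinates S = (0, 0), H = (1, 0), E = (0, 1).
1. L lies on line HE with HL:LE = 3:(-4) ⇒ L = (4, -3)
2. M lies on line SL with SM:ML = 3:1 ⇒ M = (3, -9/4)
2·[LMH] = -3/4, 2·[MES] = 3
[LMH]:[MES] = -3/4:3 = -1/4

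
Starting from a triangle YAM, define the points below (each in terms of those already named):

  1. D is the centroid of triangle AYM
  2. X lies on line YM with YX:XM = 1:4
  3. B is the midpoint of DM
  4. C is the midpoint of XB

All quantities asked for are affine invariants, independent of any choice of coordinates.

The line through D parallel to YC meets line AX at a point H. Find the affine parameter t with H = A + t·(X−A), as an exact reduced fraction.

Choose coordinates Y = (0, 0), A = (1, 0), M = (0, 1).
1. D is the centroid of triangle AYM ⇒ D = (1/3, 1/3)
2. X lies on line YM with YX:XM = 1:4 ⇒ X = (0, 1/5)
3. B is the midpoint of DM ⇒ B = (1/6, 2/3)
4. C is the midpoint of XB ⇒ C = (1/12, 13/30)
through D parallel to YC: direction (1/12, 13/30); meets AX at H = (8/27, 19/135)
H = A + t·(X−A) with t = 19/27

t = 19/27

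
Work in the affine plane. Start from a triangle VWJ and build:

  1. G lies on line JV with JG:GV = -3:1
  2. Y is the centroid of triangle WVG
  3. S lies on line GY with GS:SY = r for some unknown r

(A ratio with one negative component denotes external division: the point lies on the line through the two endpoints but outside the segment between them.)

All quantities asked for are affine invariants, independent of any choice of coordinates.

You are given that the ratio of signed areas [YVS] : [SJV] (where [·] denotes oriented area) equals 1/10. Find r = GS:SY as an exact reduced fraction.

Assign V = (0, 0), W = (1, 0), J = (0, 1) — the answer is frame-independent, so this choice is without loss of generality.
1. G lies on line JV with JG:GV = -3:1 ⇒ G = (0, -1/2)
2. Y is the centroid of triangle WVG ⇒ Y = (1/3, -1/6)
3. With GS:SY = r, write λ = r/(r+1) so S = G + λ·(Y−G); S is affine-linear in λ
Every point depending on S is an affine combination of S and λ-independent points, so each such coordinate is linear in λ; the λ² term in each signed area is a multiple of (Y−G)×(Y−G) = 0, so 2·[YVS] and 2·[SJV] are each linear in λ. Evaluating at λ=0 and λ=1:
  2·[YVS] = -1/6·λ + 1/6,   2·[SJV] = 1/3·λ
So [YVS]:[SJV] = (-1/6·λ + 1/6) / (1/3·λ). Setting this equal to 1/10:
  -1/6·λ + 1/6 = 1/10·(1/3·λ)  ⇒  λ = 5/6
Then r = λ/(1−λ) = (5/6)/(1/6) = 5. Check: with r = 5, S = (5/18, -2/9) and [YVS]:[SJV] = 1/10 as required.

r = 5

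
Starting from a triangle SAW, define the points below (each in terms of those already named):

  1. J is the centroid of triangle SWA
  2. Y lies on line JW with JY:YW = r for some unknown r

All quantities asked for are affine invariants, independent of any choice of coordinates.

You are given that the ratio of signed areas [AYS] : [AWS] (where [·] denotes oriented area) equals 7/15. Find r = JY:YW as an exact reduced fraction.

r = 1/4

Assign S = (0, 0), A = (1, 0), W = (0, 1) — the answer is frame-independent, so this choice is without loss of generality.
1. J is the centroid of triangle SWA ⇒ J = (1/3, 1/3)
2. With JY:YW = r, write λ = r/(r+1) so Y = J + λ·(W−J); Y is affine-linear in λ
Every point depending on Y is an affine combination of Y and λ-independent points, so each such coordinate is linear in λ; the λ² term in each signed area is a multiple of (W−J)×(W−J) = 0, so 2·[AYS] and 2·[AWS] are each linear in λ. Evaluating at λ=0 and λ=1:
  2·[AYS] = 2/3·λ + 1/3,   2·[AWS] = 1
So [AYS]:[AWS] = (2/3·λ + 1/3) / (1). Setting this equal to 7/15:
  2/3·λ + 1/3 = 7/15·(1)  ⇒  λ = 1/5
Then r = λ/(1−λ) = (1/5)/(4/5) = 1/4. Check: with r = 1/4, Y = (4/15, 7/15) and [AYS]:[AWS] = 7/15 as required.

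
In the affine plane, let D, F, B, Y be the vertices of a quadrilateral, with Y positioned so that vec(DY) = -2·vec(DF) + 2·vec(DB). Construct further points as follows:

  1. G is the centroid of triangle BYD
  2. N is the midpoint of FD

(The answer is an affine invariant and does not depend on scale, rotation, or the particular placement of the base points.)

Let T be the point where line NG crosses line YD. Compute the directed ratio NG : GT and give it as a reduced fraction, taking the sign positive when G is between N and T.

NG:GT = 1/2

Choose coordinates D = (0, 0), F = (1, 0), B = (0, 1), Y = (-2, 2).
1. G is the centroid of triangle BYD ⇒ G = (-2/3, 1)
2. N is the midpoint of FD ⇒ N = (1/2, 0)
line NG meets YD at T = (-3, 3)
G = N + t·(T−N) with t = 1/3, so NG:GT = 1/3:2/3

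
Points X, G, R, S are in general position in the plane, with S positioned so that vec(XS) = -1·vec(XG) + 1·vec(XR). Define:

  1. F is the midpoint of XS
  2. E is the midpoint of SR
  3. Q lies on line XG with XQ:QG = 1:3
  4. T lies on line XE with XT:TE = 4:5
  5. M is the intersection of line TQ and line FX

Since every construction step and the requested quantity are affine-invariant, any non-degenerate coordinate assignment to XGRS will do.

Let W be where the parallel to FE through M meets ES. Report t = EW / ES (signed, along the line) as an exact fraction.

t = 7

Assign X = (0, 0), G = (1, 0), R = (0, 1), S = (-1, 1) — the answer is frame-independent, so this choice is without loss of generality.
1. F is the midpoint of XS ⇒ F = (-1/2, 1/2)
2. E is the midpoint of SR ⇒ E = (-1/2, 1)
3. Q lies on line XG with XQ:QG = 1:3 ⇒ Q = (1/4, 0)
4. T lies on line XE with XT:TE = 4:5 ⇒ T = (-2/9, 4/9)
5. M is the intersection of line TQ and line FX ⇒ M = (-4, 4)
through M parallel to FE: direction (0, 1/2); meets ES at W = (-4, 1)
W = E + t·(S−E) with t = 7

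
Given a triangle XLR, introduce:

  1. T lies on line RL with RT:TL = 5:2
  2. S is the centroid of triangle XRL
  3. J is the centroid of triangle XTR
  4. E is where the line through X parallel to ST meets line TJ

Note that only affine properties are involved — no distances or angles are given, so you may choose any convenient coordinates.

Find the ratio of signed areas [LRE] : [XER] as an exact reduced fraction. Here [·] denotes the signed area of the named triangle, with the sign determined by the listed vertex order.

[LRE]:[XER] = -21/40

Assign X = (0, 0), L = (1, 0), R = (0, 1) — the answer is frame-independent, so this choice is without loss of generality.
1. T lies on line RL with RT:TL = 5:2 ⇒ T = (5/7, 2/7)
2. S is the centroid of triangle XRL ⇒ S = (1/3, 1/3)
3. J is the centroid of triangle XTR ⇒ J = (5/21, 3/7)
4. E is where the line through X parallel to ST meets line TJ ⇒ E = (20/7, -5/14)
2·[LRE] = -3/2, 2·[XER] = 20/7
[LRE]:[XER] = -3/2:20/7 = -21/40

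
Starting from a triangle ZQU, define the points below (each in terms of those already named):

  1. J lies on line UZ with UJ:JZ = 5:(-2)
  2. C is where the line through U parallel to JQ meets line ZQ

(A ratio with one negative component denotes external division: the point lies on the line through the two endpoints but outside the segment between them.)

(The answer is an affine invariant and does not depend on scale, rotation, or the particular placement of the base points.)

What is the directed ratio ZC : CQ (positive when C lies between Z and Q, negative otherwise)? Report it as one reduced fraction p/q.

ZC:CQ = -3/5

Assign Z = (0, 0), Q = (1, 0), U = (0, 1) — the answer is frame-independent, so this choice is without loss of generality.
1. J lies on line UZ with UJ:JZ = 5:(-2) ⇒ J = (0, -2/3)
2. C is where the line through U parallel to JQ meets line ZQ ⇒ C = (-3/2, 0)
C = Z + t·(Q−Z) with t = -3/2, so ZC:CQ = t:(1−t) = -3/2:5/2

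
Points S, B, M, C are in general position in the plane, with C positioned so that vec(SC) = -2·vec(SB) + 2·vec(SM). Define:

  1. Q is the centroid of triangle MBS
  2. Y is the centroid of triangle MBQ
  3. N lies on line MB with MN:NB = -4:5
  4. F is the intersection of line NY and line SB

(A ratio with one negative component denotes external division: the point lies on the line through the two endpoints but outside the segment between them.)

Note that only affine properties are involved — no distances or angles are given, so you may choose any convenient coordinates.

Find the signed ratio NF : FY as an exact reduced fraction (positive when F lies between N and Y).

Choose coordinates S = (0, 0), B = (1, 0), M = (0, 1), C = (-2, 2).
1. Q is the centroid of triangle MBS ⇒ Q = (1/3, 1/3)
2. Y is the centroid of triangle MBQ ⇒ Y = (4/9, 4/9)
3. N lies on line MB with MN:NB = -4:5 ⇒ N = (-4, 5)
4. F is the intersection of line NY and line SB ⇒ F = (36/41, 0)
F = N + t·(Y−N) with t = 45/41, so NF:FY = t:(1−t) = 45/41:-4/41

NF:FY = -45/4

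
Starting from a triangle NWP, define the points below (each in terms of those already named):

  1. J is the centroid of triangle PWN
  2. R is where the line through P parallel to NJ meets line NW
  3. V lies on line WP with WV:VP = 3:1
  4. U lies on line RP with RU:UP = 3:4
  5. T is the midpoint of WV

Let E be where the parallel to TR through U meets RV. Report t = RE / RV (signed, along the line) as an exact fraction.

t = 5/7

Work in coordinates with N = (0, 0), W = (1, 0), P = (0, 1).
1. J is the centroid of triangle PWN ⇒ J = (1/3, 1/3)
2. R is where the line through P parallel to NJ meets line NW ⇒ R = (-1, 0)
3. V lies on line WP with WV:VP = 3:1 ⇒ V = (1/4, 3/4)
4. U lies on line RP with RU:UP = 3:4 ⇒ U = (-4/7, 3/7)
5. T is the midpoint of WV ⇒ T = (5/8, 3/8)
through U parallel to TR: direction (-13/8, -3/8); meets RV at E = (-3/28, 15/28)
E = R + t·(V−R) with t = 5/7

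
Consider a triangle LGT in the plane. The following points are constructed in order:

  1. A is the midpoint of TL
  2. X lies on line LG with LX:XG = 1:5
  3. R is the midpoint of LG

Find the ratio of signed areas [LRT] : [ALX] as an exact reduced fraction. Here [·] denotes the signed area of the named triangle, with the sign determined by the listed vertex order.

[LRT]:[ALX] = 6

Set L = (0, 0), G = (1, 0), T = (0, 1); any affine frame gives the same invariant.
1. A is the midpoint of TL ⇒ A = (0, 1/2)
2. X lies on line LG with LX:XG = 1:5 ⇒ X = (1/6, 0)
3. R is the midpoint of LG ⇒ R = (1/2, 0)
2·[LRT] = 1/2, 2·[ALX] = 1/12
[LRT]:[ALX] = 1/2:1/12 = 6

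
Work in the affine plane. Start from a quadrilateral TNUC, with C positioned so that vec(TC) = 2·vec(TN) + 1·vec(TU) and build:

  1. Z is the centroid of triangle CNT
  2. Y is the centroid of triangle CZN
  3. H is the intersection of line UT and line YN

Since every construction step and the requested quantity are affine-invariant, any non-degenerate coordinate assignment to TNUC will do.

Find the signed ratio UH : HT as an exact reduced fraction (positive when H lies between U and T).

Choose coordinates T = (0, 0), N = (1, 0), U = (0, 1), C = (2, 1).
1. Z is the centroid of triangle CNT ⇒ Z = (1, 1/3)
2. Y is the centroid of triangle CZN ⇒ Y = (4/3, 4/9)
3. H is the intersection of line UT and line YN ⇒ H = (0, -4/3)
H = U + t·(T−U) with t = 7/3, so UH:HT = t:(1−t) = 7/3:-4/3

UH:HT = -7/4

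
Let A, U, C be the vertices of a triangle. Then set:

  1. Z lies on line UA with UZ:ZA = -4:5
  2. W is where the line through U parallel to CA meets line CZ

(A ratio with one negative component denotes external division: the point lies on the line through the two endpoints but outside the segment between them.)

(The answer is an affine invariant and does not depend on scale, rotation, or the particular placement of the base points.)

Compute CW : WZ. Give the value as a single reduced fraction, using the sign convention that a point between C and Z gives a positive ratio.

Choose coordinates A = (0, 0), U = (1, 0), C = (0, 1).
1. Z lies on line UA with UZ:ZA = -4:5 ⇒ Z = (5, 0)
2. W is where the line through U parallel to CA meets line CZ ⇒ W = (1, 4/5)
W = C + t·(Z−C) with t = 1/5, so CW:WZ = t:(1−t) = 1/5:4/5

CW:WZ = 1/4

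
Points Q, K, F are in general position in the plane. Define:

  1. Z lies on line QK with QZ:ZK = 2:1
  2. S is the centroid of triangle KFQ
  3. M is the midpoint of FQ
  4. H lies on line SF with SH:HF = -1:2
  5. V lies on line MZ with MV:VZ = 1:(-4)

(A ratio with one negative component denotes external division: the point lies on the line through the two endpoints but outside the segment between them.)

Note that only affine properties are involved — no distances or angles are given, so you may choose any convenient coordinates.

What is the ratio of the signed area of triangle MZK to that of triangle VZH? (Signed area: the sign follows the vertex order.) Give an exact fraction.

Assign Q = (0, 0), K = (1, 0), F = (0, 1) — the answer is frame-independent, so this choice is without loss of generality.
1. Z lies on line QK with QZ:ZK = 2:1 ⇒ Z = (2/3, 0)
2. S is the centroid of triangle KFQ ⇒ S = (1/3, 1/3)
3. M is the midpoint of FQ ⇒ M = (0, 1/2)
4. H lies on line SF with SH:HF = -1:2 ⇒ H = (2/3, -1/3)
5. V lies on line MZ with MV:VZ = 1:(-4) ⇒ V = (-2/9, 2/3)
2·[MZK] = 1/6, 2·[VZH] = -8/27
[MZK]:[VZH] = 1/6:-8/27 = -9/16

[MZK]:[VZH] = -9/16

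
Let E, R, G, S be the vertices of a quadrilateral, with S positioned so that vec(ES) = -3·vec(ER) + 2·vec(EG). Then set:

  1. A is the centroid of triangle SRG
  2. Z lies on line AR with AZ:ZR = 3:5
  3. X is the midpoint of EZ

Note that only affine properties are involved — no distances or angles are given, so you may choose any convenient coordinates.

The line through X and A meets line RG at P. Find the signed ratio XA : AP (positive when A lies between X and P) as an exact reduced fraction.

XA:AP = 1/16

Assign E = (0, 0), R = (1, 0), G = (0, 1), S = (-3, 2) — the answer is frame-independent, so this choice is without loss of generality.
1. A is the centroid of triangle SRG ⇒ A = (-2/3, 1)
2. Z lies on line AR with AZ:ZR = 3:5 ⇒ Z = (-1/24, 5/8)
3. X is the midpoint of EZ ⇒ X = (-1/48, 5/16)
line XA meets RG at P = (-11, 12)
A = X + t·(P−X) with t = 1/17, so XA:AP = 1/17:16/17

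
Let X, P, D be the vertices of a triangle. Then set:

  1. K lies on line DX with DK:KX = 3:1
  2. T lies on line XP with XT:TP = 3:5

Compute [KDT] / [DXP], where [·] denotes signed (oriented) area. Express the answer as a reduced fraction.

[KDT]:[DXP] = -9/32

Work in coordinates with X = (0, 0), P = (1, 0), D = (0, 1).
1. K lies on line DX with DK:KX = 3:1 ⇒ K = (0, 1/4)
2. T lies on line XP with XT:TP = 3:5 ⇒ T = (3/8, 0)
2·[KDT] = -9/32, 2·[DXP] = 1
[KDT]:[DXP] = -9/32:1 = -9/32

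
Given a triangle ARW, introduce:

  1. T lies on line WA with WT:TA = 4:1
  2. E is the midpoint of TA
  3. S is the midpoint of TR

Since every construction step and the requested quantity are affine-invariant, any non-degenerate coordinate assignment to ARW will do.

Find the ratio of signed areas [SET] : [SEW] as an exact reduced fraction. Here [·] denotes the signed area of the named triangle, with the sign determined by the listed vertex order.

[SET]:[SEW] = 1/9

Assign A = (0, 0), R = (1, 0), W = (0, 1) — the answer is frame-independent, so this choice is without loss of generality.
1. T lies on line WA with WT:TA = 4:1 ⇒ T = (0, 1/5)
2. E is the midpoint of TA ⇒ E = (0, 1/10)
3. S is the midpoint of TR ⇒ S = (1/2, 1/10)
2·[SET] = -1/20, 2·[SEW] = -9/20
[SET]:[SEW] = -1/20:-9/20 = 1/9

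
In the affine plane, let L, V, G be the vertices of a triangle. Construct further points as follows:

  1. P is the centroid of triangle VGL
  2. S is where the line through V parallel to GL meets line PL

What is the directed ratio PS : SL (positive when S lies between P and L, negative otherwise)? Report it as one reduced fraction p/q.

PS:SL = -2/3

Assign L = (0, 0), V = (1, 0), G = (0, 1) — the answer is frame-independent, so this choice is without loss of generality.
1. P is the centroid of triangle VGL ⇒ P = (1/3, 1/3)
2. S is where the line through V parallel to GL meets line PL ⇒ S = (1, 1)
S = P + t·(L−P) with t = -2, so PS:SL = t:(1−t) = -2:3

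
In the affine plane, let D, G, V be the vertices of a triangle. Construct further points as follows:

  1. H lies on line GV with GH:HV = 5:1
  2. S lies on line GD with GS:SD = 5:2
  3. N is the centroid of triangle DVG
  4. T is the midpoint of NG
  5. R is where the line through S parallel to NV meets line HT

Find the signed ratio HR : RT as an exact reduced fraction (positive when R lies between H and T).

HR:RT = -25/39

Work in coordinates with D = (0, 0), G = (1, 0), V = (0, 1).
1. H lies on line GV with GH:HV = 5:1 ⇒ H = (1/6, 5/6)
2. S lies on line GD with GS:SD = 5:2 ⇒ S = (2/7, 0)
3. N is the centroid of triangle DVG ⇒ N = (1/3, 1/3)
4. T is the midpoint of NG ⇒ T = (2/3, 1/6)
5. R is where the line through S parallel to NV meets line HT ⇒ R = (-61/84, 85/42)
R = H + t·(T−H) with t = -25/14, so HR:RT = t:(1−t) = -25/14:39/14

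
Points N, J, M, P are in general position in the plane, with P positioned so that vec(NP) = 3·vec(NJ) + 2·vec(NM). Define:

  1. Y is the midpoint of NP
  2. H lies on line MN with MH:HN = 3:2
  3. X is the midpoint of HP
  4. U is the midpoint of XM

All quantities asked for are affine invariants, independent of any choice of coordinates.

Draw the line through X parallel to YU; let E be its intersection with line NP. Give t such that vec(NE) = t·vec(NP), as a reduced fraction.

t = 7/12

Set N = (0, 0), J = (1, 0), M = (0, 1), P = (3, 2); any affine frame gives the same invariant.
1. Y is the midpoint of NP ⇒ Y = (3/2, 1)
2. H lies on line MN with MH:HN = 3:2 ⇒ H = (0, 2/5)
3. X is the midpoint of HP ⇒ X = (3/2, 6/5)
4. U is the midpoint of XM ⇒ U = (3/4, 11/10)
through X parallel to YU: direction (-3/4, 1/10); meets NP at E = (7/4, 7/6)
E = N + t·(P−N) with t = 7/12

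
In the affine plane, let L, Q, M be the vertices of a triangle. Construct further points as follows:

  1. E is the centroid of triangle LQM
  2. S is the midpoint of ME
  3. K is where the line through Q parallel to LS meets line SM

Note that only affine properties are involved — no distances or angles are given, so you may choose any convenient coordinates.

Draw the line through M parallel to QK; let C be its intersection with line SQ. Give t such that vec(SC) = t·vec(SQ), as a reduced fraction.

t = -1/4

Set L = (0, 0), Q = (1, 0), M = (0, 1); any affine frame gives the same invariant.
1. E is the centroid of triangle LQM ⇒ E = (1/3, 1/3)
2. S is the midpoint of ME ⇒ S = (1/6, 2/3)
3. K is where the line through Q parallel to LS meets line SM ⇒ K = (5/6, -2/3)
through M parallel to QK: direction (-1/6, -2/3); meets SQ at C = (-1/24, 5/6)
C = S + t·(Q−S) with t = -1/4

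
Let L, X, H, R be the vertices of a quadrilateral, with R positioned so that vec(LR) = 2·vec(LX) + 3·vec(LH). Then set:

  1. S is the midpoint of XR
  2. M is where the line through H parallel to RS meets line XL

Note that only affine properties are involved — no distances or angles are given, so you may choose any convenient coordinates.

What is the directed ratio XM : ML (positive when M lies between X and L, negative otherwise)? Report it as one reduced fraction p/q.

XM:ML = -4

Work in coordinates with L = (0, 0), X = (1, 0), H = (0, 1), R = (2, 3).
1. S is the midpoint of XR ⇒ S = (3/2, 3/2)
2. M is where the line through H parallel to RS meets line XL ⇒ M = (-1/3, 0)
M = X + t·(L−X) with t = 4/3, so XM:ML = t:(1−t) = 4/3:-1/3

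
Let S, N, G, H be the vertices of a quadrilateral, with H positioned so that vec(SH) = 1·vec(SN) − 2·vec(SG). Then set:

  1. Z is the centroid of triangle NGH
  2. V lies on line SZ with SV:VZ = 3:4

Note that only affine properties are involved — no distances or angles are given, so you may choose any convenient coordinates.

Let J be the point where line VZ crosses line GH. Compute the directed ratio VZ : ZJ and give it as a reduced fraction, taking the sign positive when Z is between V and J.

VZ:ZJ = -10/7

Set S = (0, 0), N = (1, 0), G = (0, 1), H = (1, -2); any affine frame gives the same invariant.
1. Z is the centroid of triangle NGH ⇒ Z = (2/3, -1/3)
2. V lies on line SZ with SV:VZ = 3:4 ⇒ V = (2/7, -1/7)
line VZ meets GH at J = (2/5, -1/5)
Z = V + t·(J−V) with t = 10/3, so VZ:ZJ = 10/3:-7/3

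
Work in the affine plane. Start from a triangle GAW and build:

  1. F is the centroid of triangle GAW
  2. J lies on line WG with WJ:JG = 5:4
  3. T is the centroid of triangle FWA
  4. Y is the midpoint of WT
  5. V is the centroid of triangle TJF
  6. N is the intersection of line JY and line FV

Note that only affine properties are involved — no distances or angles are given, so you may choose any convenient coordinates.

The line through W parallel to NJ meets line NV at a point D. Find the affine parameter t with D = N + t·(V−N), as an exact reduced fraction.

t = -20/13

Work in coordinates with G = (0, 0), A = (1, 0), W = (0, 1).
1. F is the centroid of triangle GAW ⇒ F = (1/3, 1/3)
2. J lies on line WG with WJ:JG = 5:4 ⇒ J = (0, 4/9)
3. T is the centroid of triangle FWA ⇒ T = (4/9, 4/9)
4. Y is the midpoint of WT ⇒ Y = (2/9, 13/18)
5. V is the centroid of triangle TJF ⇒ V = (7/27, 11/27)
6. N is the intersection of line JY and line FV ⇒ N = (8/81, 46/81)
through W parallel to NJ: direction (-8/81, -10/81); meets NV at D = (-4/27, 22/27)
D = N + t·(V−N) with t = -20/13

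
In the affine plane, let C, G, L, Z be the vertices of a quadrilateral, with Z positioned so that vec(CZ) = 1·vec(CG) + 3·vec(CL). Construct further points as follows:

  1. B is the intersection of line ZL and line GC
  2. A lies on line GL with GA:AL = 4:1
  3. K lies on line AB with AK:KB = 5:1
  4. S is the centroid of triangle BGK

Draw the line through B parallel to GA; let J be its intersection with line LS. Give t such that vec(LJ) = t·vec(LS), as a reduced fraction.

t = 18/11

Set C = (0, 0), G = (1, 0), L = (0, 1), Z = (1, 3); any affine frame gives the same invariant.
1. B is the intersection of line ZL and line GC ⇒ B = (-1/2, 0)
2. A lies on line GL with GA:AL = 4:1 ⇒ A = (1/5, 4/5)
3. K lies on line AB with AK:KB = 5:1 ⇒ K = (-23/60, 2/15)
4. S is the centroid of triangle BGK ⇒ S = (7/180, 2/45)
through B parallel to GA: direction (-4/5, 4/5); meets LS at J = (7/110, -31/55)
J = L + t·(S−L) with t = 18/11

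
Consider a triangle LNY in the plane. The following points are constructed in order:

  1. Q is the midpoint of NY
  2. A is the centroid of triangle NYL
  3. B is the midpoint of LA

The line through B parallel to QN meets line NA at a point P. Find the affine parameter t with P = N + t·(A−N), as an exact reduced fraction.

Set L = (0, 0), N = (1, 0), Y = (0, 1); any affine frame gives the same invariant.
1. Q is the midpoint of NY ⇒ Q = (1/2, 1/2)
2. A is the centroid of triangle NYL ⇒ A = (1/3, 1/3)
3. B is the midpoint of LA ⇒ B = (1/6, 1/6)
through B parallel to QN: direction (1/2, -1/2); meets NA at P = (-1/3, 2/3)
P = N + t·(A−N) with t = 2

t = 2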